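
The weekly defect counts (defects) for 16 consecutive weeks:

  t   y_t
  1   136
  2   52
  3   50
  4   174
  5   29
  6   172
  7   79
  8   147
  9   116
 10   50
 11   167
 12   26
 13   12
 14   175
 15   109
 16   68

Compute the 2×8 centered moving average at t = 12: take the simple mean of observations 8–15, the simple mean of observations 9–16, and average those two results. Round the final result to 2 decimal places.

Sum over 8–15: 147 + 116 + 50 + 167 + 26 + 12 + 175 + 109 = 802
Sum over 9–16: 116 + 50 + 167 + 26 + 12 + 175 + 109 + 68 = 723
CMA at t=12 = (802 + 723) / (2·8) = 1525 / 16 = 95.31

95.31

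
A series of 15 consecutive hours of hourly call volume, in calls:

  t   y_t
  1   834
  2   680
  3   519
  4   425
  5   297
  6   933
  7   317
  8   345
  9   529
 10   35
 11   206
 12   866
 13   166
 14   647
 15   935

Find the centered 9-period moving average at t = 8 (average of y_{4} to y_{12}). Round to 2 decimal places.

Sum of periods 4–12: 425 + 297 + 933 + 317 + 345 + 529 + 35 + 206 + 866 = 3953
Divide by 9: 3953 / 9 = 439.22

439.22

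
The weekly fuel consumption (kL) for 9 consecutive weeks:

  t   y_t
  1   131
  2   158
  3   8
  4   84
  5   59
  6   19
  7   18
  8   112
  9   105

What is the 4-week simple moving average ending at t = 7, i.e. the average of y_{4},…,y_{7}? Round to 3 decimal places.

45.000

Sum of periods 4–7: 84 + 59 + 19 + 18 = 180
Divide by 4: 180 / 4 = 45.000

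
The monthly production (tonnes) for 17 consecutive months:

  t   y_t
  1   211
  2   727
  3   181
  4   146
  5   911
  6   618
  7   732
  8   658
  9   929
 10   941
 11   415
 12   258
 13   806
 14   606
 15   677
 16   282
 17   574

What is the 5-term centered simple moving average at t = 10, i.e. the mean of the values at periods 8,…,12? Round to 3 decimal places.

640.200

Sum of periods 8–12: 658 + 929 + 941 + 415 + 258 = 3201
Divide by 5: 3201 / 5 = 640.200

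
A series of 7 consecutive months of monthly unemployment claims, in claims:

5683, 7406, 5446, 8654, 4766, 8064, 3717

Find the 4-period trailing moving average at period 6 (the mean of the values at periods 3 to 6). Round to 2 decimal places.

Sum of periods 3–6: 5446 + 8654 + 4766 + 8064 = 26930
Divide by 4: 26930 / 4 = 6732.50

6732.50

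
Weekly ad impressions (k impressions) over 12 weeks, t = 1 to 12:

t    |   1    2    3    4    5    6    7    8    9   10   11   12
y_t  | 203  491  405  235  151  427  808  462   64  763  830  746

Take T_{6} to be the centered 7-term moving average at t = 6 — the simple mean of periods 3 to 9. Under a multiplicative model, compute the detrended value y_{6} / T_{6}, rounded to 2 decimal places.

Trend T_6 = (405 + 235 + 151 + 427 + 808 + 462 + 64) / 7 = 2552/7 = 364.5714
Ratio to trend: 427 / 364.5714 = 1.17

1.17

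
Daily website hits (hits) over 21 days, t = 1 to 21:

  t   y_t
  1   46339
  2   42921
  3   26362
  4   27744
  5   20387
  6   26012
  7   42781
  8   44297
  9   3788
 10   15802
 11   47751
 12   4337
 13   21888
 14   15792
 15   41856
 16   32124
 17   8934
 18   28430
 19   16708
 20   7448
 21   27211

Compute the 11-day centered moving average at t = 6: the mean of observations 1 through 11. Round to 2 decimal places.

Sum of periods 1–11: 46339 + 42921 + 26362 + 27744 + 20387 + 26012 + 42781 + 44297 + 3788 + 15802 + 47751 = 344184
Divide by 11: 344184 / 11 = 31289.45

31289.45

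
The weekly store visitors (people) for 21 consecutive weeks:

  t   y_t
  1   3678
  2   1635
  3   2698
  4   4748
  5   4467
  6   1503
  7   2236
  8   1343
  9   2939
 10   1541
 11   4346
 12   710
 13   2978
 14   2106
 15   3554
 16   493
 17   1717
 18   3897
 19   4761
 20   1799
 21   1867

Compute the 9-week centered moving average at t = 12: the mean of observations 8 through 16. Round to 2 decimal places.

Sum of periods 8–16: 1343 + 2939 + 1541 + 4346 + 710 + 2978 + 2106 + 3554 + 493 = 20010
Divide by 9: 20010 / 9 = 2223.33

2223.33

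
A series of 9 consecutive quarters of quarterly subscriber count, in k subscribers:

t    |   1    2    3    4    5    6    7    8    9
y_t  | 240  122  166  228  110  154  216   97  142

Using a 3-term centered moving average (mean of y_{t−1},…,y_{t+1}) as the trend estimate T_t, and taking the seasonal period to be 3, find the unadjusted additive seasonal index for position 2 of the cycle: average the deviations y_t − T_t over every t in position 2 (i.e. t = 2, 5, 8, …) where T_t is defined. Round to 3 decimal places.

-54.222

Season position 2 occurs at t = 2, 5, 8 (where T_t is defined).
t=2: T_2 = 176.00000; y_2 − T_2 = 122 − 176.00000 = -54.00000
t=5: T_5 = 164.00000; y_5 − T_5 = 110 − 164.00000 = -54.00000
t=8: T_8 = 151.66667; y_8 − T_8 = 97 − 151.66667 = -54.66667
Mean deviation: (-54.00000 + -54.00000 + -54.66667) / 3 = -54.222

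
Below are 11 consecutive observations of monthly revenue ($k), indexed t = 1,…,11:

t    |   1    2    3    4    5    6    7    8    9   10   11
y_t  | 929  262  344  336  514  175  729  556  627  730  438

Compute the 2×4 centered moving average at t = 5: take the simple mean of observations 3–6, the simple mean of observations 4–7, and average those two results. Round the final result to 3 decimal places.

390.375

Sum over 3–6: 344 + 336 + 514 + 175 = 1369
Sum over 4–7: 336 + 514 + 175 + 729 = 1754
CMA at t=5 = (1369 + 1754) / (2·4) = 3123 / 8 = 390.375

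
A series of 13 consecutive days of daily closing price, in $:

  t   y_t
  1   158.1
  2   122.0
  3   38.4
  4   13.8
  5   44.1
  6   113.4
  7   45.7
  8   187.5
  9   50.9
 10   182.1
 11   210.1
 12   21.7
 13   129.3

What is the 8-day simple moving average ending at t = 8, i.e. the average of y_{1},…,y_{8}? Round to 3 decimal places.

90.375

Sum of periods 1–8: 158.1 + 122.0 + 38.4 + 13.8 + 44.1 + 113.4 + 45.7 + 187.5 = 723.0
Divide by 8: 723.0 / 8 = 90.375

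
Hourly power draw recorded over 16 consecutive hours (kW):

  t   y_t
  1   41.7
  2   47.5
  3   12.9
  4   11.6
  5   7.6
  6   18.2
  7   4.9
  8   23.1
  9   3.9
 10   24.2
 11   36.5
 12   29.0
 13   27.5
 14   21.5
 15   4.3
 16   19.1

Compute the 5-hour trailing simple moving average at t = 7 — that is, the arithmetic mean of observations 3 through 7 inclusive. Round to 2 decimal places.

Sum of periods 3–7: 12.9 + 11.6 + 7.6 + 18.2 + 4.9 = 55.2
Divide by 5: 55.2 / 5 = 11.04

11.04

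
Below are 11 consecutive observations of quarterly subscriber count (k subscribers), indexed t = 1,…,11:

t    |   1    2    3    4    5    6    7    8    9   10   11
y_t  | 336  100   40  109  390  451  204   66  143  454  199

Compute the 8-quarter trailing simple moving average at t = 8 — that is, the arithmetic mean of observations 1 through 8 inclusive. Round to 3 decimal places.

Sum of periods 1–8: 336 + 100 + 40 + 109 + 390 + 451 + 204 + 66 = 1696
Divide by 8: 1696 / 8 = 212.000

212.000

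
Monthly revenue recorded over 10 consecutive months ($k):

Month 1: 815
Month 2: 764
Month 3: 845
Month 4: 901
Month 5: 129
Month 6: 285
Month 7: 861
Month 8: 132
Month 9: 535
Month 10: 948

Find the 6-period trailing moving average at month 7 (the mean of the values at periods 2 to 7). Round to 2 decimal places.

Sum of periods 2–7: 764 + 845 + 901 + 129 + 285 + 861 = 3785
Divide by 6: 3785 / 6 = 630.83

630.83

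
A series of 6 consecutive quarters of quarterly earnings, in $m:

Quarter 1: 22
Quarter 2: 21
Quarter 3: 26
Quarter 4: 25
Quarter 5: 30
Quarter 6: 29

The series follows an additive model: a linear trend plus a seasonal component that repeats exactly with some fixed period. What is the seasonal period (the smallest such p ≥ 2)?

First differences y_{t+1} − y_t: -1, 5, -1, 5, -1, …
The difference pattern repeats every 2 terms and not for any smaller step, so p = 2.

2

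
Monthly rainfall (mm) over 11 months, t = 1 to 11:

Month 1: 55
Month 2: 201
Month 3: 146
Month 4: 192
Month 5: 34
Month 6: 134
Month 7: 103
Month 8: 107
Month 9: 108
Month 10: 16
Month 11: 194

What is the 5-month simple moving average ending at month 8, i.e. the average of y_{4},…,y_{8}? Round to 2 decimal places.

Sum of periods 4–8: 192 + 34 + 134 + 103 + 107 = 570
Divide by 5: 570 / 5 = 114.00

114.00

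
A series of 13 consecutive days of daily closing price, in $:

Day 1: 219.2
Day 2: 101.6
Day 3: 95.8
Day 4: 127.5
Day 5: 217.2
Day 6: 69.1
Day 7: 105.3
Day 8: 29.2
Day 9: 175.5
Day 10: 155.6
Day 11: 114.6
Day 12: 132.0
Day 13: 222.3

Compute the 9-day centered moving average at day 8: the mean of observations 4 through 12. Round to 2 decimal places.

125.11

Sum of periods 4–12: 127.5 + 217.2 + 69.1 + 105.3 + 29.2 + 175.5 + 155.6 + 114.6 + 132.0 = 1126.0
Divide by 9: 1126.0 / 9 = 125.11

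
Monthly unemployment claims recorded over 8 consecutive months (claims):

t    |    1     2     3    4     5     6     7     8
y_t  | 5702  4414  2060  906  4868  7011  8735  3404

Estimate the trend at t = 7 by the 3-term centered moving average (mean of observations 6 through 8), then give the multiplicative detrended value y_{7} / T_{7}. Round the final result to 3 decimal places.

Trend T_7 = (7011 + 8735 + 3404) / 3 = 19150/3 = 6383.33333
Ratio to trend: 8735 / 6383.33333 = 1.368

1.368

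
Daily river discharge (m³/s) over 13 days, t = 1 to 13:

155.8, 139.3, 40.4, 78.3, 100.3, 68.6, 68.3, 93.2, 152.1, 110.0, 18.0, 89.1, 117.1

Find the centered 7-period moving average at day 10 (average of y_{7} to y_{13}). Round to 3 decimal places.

Sum of periods 7–13: 68.3 + 93.2 + 152.1 + 110.0 + 18.0 + 89.1 + 117.1 = 647.8
Divide by 7: 647.8 / 7 = 92.543

92.543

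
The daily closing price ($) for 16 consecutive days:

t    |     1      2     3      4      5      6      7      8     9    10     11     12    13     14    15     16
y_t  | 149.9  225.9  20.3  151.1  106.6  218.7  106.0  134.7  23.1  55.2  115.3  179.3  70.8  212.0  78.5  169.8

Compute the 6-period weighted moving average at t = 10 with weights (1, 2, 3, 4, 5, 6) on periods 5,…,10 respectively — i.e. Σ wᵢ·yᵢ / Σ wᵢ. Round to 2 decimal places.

Weighted sum: 1·106.6 + 2·218.7 + 3·106.0 + 4·134.7 + 5·23.1 + 6·55.2 = 106.6 + 437.4 + 318.0 + 538.8 + 115.5 + 331.2 = 1847.5
Weight total: 1 + 2 + 3 + 4 + 5 + 6 = 21
WMA = 1847.5 / 21 = 87.98

87.98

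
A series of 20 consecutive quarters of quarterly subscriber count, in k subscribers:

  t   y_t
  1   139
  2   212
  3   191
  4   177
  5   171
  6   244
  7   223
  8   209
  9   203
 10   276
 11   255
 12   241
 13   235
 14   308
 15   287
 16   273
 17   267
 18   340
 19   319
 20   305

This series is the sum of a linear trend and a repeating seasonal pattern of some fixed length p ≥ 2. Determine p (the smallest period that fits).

First differences y_{t+1} − y_t: 73, -21, -14, -6, 73, -21, -14, -6, 73, -21, …
The difference pattern repeats every 4 terms and not for any smaller step, so p = 4.

4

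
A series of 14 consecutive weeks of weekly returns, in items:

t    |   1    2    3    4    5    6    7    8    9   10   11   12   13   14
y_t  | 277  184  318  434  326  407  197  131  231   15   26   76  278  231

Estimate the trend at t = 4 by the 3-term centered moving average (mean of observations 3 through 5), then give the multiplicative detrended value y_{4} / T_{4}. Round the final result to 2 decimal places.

Trend T_4 = (318 + 434 + 326) / 3 = 1078/3 = 359.3333
Ratio to trend: 434 / 359.3333 = 1.21

1.21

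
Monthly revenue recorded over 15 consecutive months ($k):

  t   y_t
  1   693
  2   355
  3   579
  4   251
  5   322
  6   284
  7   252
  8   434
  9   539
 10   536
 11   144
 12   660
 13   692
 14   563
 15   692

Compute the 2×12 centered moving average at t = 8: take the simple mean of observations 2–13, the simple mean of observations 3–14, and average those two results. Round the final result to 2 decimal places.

429.33

Sum over 2–13: 355 + 579 + 251 + 322 + 284 + 252 + 434 + 539 + 536 + 144 + 660 + 692 = 5048
Sum over 3–14: 579 + 251 + 322 + 284 + 252 + 434 + 539 + 536 + 144 + 660 + 692 + 563 = 5256
CMA at t=8 = (5048 + 5256) / (2·12) = 10304 / 24 = 429.33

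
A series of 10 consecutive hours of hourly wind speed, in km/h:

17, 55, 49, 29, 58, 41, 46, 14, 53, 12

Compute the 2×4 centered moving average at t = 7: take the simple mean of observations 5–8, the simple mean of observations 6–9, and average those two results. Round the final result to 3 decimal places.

Sum over 5–8: 58 + 41 + 46 + 14 = 159
Sum over 6–9: 41 + 46 + 14 + 53 = 154
CMA at t=7 = (159 + 154) / (2·4) = 313 / 8 = 39.125

39.125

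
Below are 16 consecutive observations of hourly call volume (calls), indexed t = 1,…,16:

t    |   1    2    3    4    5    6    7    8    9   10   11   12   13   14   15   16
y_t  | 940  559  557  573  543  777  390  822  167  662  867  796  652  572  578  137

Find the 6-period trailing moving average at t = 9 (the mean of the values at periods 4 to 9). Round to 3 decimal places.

Sum of periods 4–9: 573 + 543 + 777 + 390 + 822 + 167 = 3272
Divide by 6: 3272 / 6 = 545.333

545.333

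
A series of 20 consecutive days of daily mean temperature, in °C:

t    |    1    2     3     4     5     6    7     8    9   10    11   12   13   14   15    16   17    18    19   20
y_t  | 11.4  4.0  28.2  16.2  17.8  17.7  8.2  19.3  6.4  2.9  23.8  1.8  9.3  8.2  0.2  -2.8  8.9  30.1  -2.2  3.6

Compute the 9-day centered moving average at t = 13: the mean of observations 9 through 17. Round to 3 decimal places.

6.522

Sum of periods 9–17: 6.4 + 2.9 + 23.8 + 1.8 + 9.3 + 8.2 + 0.2 + (-2.8) + 8.9 = 58.7
Divide by 9: 58.7 / 9 = 6.522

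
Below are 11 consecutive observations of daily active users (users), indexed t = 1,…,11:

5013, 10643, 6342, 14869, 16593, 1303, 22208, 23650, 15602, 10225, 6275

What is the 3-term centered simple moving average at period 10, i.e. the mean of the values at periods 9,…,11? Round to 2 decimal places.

10700.67

Sum of periods 9–11: 15602 + 10225 + 6275 = 32102
Divide by 3: 32102 / 3 = 10700.67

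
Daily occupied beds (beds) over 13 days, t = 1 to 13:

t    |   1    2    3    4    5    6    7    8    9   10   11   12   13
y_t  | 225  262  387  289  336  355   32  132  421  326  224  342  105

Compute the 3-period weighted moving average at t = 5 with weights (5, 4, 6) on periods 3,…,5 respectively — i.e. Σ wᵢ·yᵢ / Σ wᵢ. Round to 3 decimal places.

340.467

Weighted sum: 5·387 + 4·289 + 6·336 = 1935 + 1156 + 2016 = 5107
Weight total: 5 + 4 + 6 = 15
WMA = 5107 / 15 = 340.467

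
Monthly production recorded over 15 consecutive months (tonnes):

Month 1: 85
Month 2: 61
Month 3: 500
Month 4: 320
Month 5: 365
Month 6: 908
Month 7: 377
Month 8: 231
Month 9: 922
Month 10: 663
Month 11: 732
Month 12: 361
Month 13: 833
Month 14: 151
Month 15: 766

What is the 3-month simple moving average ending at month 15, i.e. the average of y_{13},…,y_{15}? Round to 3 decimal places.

583.333

Sum of periods 13–15: 833 + 151 + 766 = 1750
Divide by 3: 1750 / 3 = 583.333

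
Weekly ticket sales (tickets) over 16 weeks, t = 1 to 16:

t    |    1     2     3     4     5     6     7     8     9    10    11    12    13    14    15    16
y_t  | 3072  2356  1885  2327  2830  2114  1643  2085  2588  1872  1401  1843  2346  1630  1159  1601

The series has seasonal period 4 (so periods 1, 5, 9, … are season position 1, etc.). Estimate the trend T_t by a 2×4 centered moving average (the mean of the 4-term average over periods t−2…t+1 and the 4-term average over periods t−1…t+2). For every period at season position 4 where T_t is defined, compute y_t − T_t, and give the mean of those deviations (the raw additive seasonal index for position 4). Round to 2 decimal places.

Season position 4 occurs at t = 4, 8, 12 (where T_t is defined).
t=4: T_4 = 2319.2500; y_4 − T_4 = 2327 − 2319.2500 = 7.7500
t=8: T_8 = 2077.2500; y_8 − T_8 = 2085 − 2077.2500 = 7.7500
t=12: T_12 = 1835.2500; y_12 − T_12 = 1843 − 1835.2500 = 7.7500
Mean deviation: (7.7500 + 7.7500 + 7.7500) / 3 = 7.75

7.75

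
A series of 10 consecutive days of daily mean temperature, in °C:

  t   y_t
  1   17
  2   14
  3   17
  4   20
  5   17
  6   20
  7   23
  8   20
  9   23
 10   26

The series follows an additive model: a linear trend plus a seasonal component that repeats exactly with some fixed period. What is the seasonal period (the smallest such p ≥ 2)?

3

First differences y_{t+1} − y_t: -3, 3, 3, -3, 3, 3, -3, 3, …
The difference pattern repeats every 3 terms and not for any smaller step, so p = 3.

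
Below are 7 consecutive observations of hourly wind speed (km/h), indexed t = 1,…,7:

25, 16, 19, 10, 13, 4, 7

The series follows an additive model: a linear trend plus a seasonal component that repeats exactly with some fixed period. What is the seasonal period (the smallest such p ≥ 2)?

First differences y_{t+1} − y_t: -9, 3, -9, 3, -9, 3, …
The difference pattern repeats every 2 terms and not for any smaller step, so p = 2.

2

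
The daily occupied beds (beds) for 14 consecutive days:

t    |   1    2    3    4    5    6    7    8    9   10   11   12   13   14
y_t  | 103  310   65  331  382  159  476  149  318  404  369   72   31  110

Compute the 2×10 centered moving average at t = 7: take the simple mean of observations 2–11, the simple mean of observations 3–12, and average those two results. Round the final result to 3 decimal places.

284.400

Sum over 2–11: 310 + 65 + 331 + 382 + 159 + 476 + 149 + 318 + 404 + 369 = 2963
Sum over 3–12: 65 + 331 + 382 + 159 + 476 + 149 + 318 + 404 + 369 + 72 = 2725
CMA at t=7 = (2963 + 2725) / (2·10) = 5688 / 20 = 284.400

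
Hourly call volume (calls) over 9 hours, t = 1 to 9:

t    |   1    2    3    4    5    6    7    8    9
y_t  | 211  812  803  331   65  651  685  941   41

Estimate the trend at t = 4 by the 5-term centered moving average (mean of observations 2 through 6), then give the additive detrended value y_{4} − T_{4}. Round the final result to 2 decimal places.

Trend T_4 = (812 + 803 + 331 + 65 + 651) / 5 = 2662/5 = 532.4000
Detrended value: 331 − 532.4000 = -201.40

-201.40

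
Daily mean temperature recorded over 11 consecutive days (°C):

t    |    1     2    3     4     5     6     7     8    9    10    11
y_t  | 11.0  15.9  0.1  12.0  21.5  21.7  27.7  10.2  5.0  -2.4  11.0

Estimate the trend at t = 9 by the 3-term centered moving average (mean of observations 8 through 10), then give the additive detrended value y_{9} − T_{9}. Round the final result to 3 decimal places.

0.733

Trend T_9 = (10.2 + 5.0 + (-2.4)) / 3 = 12.8/3 = 4.26667
Detrended value: 5.0 − 4.26667 = 0.733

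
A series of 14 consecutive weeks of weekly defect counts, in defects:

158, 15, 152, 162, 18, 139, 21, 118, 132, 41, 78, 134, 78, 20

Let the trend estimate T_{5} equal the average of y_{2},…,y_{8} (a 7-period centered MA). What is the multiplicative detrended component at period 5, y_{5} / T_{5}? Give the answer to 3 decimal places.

Trend T_5 = (15 + 152 + 162 + 18 + 139 + 21 + 118) / 7 = 625/7 = 89.28571
Ratio to trend: 18 / 89.28571 = 0.202

0.202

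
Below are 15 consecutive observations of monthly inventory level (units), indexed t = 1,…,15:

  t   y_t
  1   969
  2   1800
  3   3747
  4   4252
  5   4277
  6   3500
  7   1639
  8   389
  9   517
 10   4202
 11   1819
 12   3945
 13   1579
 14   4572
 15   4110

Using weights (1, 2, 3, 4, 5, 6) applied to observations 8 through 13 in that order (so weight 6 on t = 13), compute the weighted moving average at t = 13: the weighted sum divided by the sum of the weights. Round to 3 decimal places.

2404.952

Weighted sum: 1·389 + 2·517 + 3·4202 + 4·1819 + 5·3945 + 6·1579 = 389 + 1034 + 12606 + 7276 + 19725 + 9474 = 50504
Weight total: 1 + 2 + 3 + 4 + 5 + 6 = 21
WMA = 50504 / 21 = 2404.952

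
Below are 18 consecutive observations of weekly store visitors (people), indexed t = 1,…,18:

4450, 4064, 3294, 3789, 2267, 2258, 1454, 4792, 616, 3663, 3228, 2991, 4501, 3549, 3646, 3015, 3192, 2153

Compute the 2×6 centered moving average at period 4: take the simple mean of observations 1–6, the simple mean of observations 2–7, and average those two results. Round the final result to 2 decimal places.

3104.00

Sum over 1–6: 4450 + 4064 + 3294 + 3789 + 2267 + 2258 = 20122
Sum over 2–7: 4064 + 3294 + 3789 + 2267 + 2258 + 1454 = 17126
CMA at t=4 = (20122 + 17126) / (2·6) = 37248 / 12 = 3104.00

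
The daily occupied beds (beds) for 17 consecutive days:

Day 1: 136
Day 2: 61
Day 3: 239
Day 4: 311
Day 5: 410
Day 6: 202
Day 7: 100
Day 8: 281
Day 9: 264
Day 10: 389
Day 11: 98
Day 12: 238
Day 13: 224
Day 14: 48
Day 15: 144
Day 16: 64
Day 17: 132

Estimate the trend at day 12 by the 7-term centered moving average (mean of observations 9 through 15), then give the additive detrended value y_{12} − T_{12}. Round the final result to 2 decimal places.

37.29

Trend T_12 = (264 + 389 + 98 + 238 + 224 + 48 + 144) / 7 = 1405/7 = 200.7143
Detrended value: 238 − 200.7143 = 37.29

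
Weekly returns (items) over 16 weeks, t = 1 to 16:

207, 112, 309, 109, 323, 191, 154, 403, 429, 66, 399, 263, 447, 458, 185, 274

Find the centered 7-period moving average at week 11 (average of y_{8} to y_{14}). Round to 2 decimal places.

352.14

Sum of periods 8–14: 403 + 429 + 66 + 399 + 263 + 447 + 458 = 2465
Divide by 7: 2465 / 7 = 352.14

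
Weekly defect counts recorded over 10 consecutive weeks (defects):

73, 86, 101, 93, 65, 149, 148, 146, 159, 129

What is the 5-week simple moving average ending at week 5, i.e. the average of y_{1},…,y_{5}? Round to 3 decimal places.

Sum of periods 1–5: 73 + 86 + 101 + 93 + 65 = 418
Divide by 5: 418 / 5 = 83.600

83.600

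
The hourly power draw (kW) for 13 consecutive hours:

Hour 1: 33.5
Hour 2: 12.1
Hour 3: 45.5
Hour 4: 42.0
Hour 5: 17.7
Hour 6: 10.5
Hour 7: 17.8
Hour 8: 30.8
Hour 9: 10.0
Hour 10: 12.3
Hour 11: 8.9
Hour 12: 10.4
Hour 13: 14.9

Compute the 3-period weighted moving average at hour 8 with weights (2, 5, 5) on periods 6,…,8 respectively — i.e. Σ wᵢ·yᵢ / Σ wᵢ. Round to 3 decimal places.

22.000

Weighted sum: 2·10.5 + 5·17.8 + 5·30.8 = 21.0 + 89.0 + 154.0 = 264.0
Weight total: 2 + 5 + 5 = 12
WMA = 264.0 / 12 = 22.000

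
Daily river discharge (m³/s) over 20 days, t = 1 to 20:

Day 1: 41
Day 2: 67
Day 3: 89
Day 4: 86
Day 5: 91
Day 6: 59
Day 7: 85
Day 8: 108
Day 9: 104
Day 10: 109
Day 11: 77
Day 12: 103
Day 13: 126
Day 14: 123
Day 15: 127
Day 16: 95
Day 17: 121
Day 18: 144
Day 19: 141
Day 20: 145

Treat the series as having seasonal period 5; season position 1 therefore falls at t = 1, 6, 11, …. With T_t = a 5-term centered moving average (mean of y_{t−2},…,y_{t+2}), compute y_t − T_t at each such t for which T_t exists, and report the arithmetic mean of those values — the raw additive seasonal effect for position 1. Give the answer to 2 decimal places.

-26.87

Season position 1 occurs at t = 6, 11, 16 (where T_t is defined).
t=6: T_6 = 85.8000; y_6 − T_6 = 59 − 85.8000 = -26.8000
t=11: T_11 = 103.8000; y_11 − T_11 = 77 − 103.8000 = -26.8000
t=16: T_16 = 122.0000; y_16 − T_16 = 95 − 122.0000 = -27.0000
Mean deviation: (-26.8000 + -26.8000 + -27.0000) / 3 = -26.87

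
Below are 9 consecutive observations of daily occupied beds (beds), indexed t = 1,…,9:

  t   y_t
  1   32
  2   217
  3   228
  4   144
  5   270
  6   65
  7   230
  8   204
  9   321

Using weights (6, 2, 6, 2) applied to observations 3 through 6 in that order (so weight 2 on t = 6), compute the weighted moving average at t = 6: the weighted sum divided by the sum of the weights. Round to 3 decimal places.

Weighted sum: 6·228 + 2·144 + 6·270 + 2·65 = 1368 + 288 + 1620 + 130 = 3406
Weight total: 6 + 2 + 6 + 2 = 16
WMA = 3406 / 16 = 212.875

212.875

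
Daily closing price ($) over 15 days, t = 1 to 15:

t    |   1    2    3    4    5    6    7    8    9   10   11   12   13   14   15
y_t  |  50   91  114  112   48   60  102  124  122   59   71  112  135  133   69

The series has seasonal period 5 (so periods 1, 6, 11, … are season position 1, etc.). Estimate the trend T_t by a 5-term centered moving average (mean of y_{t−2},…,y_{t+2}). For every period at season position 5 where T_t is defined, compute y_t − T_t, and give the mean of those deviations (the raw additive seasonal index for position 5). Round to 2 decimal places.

Season position 5 occurs at t = 5, 10 (where T_t is defined).
t=5: T_5 = 87.2000; y_5 − T_5 = 48 − 87.2000 = -39.2000
t=10: T_10 = 97.6000; y_10 − T_10 = 59 − 97.6000 = -38.6000
Mean deviation: (-39.2000 + -38.6000) / 2 = -38.90

-38.90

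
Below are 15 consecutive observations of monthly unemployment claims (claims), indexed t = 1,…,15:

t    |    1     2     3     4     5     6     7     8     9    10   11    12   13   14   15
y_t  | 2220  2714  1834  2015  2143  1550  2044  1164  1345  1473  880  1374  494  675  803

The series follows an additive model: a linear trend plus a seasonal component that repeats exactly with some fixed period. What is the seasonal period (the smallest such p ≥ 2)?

First differences y_{t+1} − y_t: 494, -880, 181, 128, -593, 494, -880, 181, 128, -593, 494, -880, …
The difference pattern repeats every 5 terms and not for any smaller step, so p = 5.

5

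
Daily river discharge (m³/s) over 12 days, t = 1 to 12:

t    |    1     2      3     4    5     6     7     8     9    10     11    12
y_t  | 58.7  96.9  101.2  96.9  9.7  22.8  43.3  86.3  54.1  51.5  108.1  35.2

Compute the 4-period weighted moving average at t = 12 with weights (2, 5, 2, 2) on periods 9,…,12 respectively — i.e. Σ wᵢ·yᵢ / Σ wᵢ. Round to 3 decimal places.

Weighted sum: 2·54.1 + 5·51.5 + 2·108.1 + 2·35.2 = 108.2 + 257.5 + 216.2 + 70.4 = 652.3
Weight total: 2 + 5 + 2 + 2 = 11
WMA = 652.3 / 11 = 59.300

59.300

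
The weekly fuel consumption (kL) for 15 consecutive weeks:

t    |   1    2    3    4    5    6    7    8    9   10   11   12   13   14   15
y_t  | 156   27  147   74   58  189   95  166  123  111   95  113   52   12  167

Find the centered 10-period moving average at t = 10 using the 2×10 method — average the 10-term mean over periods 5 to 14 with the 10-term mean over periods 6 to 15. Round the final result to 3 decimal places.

106.850

Sum over 5–14: 58 + 189 + 95 + 166 + 123 + 111 + 95 + 113 + 52 + 12 = 1014
Sum over 6–15: 189 + 95 + 166 + 123 + 111 + 95 + 113 + 52 + 12 + 167 = 1123
CMA at t=10 = (1014 + 1123) / (2·10) = 2137 / 20 = 106.850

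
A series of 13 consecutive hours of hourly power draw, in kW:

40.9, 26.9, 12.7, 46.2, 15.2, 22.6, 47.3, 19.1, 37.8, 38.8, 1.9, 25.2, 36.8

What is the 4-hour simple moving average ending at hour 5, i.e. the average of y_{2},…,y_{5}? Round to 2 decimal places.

25.25

Sum of periods 2–5: 26.9 + 12.7 + 46.2 + 15.2 = 101.0
Divide by 4: 101.0 / 4 = 25.25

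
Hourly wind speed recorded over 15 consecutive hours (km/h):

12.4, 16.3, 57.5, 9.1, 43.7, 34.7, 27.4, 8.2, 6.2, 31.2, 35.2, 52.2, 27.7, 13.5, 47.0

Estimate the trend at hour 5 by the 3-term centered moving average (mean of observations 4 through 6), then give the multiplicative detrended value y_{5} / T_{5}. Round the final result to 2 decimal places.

1.50

Trend T_5 = (9.1 + 43.7 + 34.7) / 3 = 87.5/3 = 29.1667
Ratio to trend: 43.7 / 29.1667 = 1.50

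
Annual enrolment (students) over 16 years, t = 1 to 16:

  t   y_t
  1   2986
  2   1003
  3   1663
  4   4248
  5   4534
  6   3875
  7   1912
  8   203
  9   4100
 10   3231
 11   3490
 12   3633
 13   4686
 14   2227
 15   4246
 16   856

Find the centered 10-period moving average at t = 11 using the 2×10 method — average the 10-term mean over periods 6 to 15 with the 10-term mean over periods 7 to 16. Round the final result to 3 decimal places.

3009.350

Sum over 6–15: 3875 + 1912 + 203 + 4100 + 3231 + 3490 + 3633 + 4686 + 2227 + 4246 = 31603
Sum over 7–16: 1912 + 203 + 4100 + 3231 + 3490 + 3633 + 4686 + 2227 + 4246 + 856 = 28584
CMA at t=11 = (31603 + 28584) / (2·10) = 60187 / 20 = 3009.350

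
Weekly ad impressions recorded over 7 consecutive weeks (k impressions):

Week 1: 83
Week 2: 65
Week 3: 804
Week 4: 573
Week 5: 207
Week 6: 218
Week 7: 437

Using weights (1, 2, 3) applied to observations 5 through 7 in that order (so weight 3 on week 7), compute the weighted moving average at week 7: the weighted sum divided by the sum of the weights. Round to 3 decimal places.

Weighted sum: 1·207 + 2·218 + 3·437 = 207 + 436 + 1311 = 1954
Weight total: 1 + 2 + 3 = 6
WMA = 1954 / 6 = 325.667

325.667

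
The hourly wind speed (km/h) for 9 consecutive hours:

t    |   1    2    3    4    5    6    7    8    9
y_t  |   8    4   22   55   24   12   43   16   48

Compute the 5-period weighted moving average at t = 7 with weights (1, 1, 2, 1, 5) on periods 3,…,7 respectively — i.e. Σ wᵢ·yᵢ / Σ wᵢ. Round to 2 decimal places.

Weighted sum: 1·22 + 1·55 + 2·24 + 1·12 + 5·43 = 22 + 55 + 48 + 12 + 215 = 352
Weight total: 1 + 1 + 2 + 1 + 5 = 10
WMA = 352 / 10 = 35.20

35.20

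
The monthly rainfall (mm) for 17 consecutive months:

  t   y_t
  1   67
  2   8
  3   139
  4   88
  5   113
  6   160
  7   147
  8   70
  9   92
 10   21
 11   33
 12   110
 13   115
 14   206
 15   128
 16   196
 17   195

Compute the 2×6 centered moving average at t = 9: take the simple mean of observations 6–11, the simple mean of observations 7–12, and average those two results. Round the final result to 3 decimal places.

Sum over 6–11: 160 + 147 + 70 + 92 + 21 + 33 = 523
Sum over 7–12: 147 + 70 + 92 + 21 + 33 + 110 = 473
CMA at t=9 = (523 + 473) / (2·6) = 996 / 12 = 83.000

83.000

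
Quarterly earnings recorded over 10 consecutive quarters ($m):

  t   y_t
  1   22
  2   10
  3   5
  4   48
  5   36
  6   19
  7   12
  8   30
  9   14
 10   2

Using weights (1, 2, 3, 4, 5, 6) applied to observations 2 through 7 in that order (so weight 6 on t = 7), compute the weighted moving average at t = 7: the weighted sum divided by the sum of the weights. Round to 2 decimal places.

22.62

Weighted sum: 1·10 + 2·5 + 3·48 + 4·36 + 5·19 + 6·12 = 10 + 10 + 144 + 144 + 95 + 72 = 475
Weight total: 1 + 2 + 3 + 4 + 5 + 6 = 21
WMA = 475 / 21 = 22.62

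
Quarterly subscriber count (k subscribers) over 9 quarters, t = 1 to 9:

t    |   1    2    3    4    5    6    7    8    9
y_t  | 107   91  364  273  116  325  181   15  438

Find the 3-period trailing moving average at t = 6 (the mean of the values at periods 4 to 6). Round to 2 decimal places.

238.00

Sum of periods 4–6: 273 + 116 + 325 = 714
Divide by 3: 714 / 3 = 238.00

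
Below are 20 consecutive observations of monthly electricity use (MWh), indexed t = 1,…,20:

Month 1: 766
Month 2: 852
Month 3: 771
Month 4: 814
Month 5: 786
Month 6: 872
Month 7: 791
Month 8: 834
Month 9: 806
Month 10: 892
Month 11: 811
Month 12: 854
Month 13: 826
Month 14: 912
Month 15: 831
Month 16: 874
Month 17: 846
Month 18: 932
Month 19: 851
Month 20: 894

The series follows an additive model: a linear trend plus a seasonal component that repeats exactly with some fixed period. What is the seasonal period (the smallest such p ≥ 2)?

First differences y_{t+1} − y_t: 86, -81, 43, -28, 86, -81, 43, -28, 86, -81, …
The difference pattern repeats every 4 terms and not for any smaller step, so p = 4.

4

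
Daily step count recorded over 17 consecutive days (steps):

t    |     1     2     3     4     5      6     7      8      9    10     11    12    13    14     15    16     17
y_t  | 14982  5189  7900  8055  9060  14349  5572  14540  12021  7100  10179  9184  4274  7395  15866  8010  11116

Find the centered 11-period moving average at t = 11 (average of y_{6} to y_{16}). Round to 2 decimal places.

Sum of periods 6–16: 14349 + 5572 + 14540 + 12021 + 7100 + 10179 + 9184 + 4274 + 7395 + 15866 + 8010 = 108490
Divide by 11: 108490 / 11 = 9862.73

9862.73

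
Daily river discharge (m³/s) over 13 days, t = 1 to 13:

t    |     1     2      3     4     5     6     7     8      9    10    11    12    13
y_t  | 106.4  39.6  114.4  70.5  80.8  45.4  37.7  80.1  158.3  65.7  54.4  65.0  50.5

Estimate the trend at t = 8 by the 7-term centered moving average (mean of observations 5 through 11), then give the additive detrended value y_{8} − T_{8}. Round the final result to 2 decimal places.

5.47

Trend T_8 = (80.8 + 45.4 + 37.7 + 80.1 + 158.3 + 65.7 + 54.4) / 7 = 522.4/7 = 74.6286
Detrended value: 80.1 − 74.6286 = 5.47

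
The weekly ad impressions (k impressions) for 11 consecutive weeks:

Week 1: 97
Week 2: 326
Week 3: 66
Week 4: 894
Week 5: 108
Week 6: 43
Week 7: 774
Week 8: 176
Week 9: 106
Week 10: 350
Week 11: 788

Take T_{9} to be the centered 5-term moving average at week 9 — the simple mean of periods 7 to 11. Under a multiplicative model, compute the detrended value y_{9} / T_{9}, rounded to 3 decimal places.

Trend T_9 = (774 + 176 + 106 + 350 + 788) / 5 = 2194/5 = 438.80000
Ratio to trend: 106 / 438.80000 = 0.242

0.242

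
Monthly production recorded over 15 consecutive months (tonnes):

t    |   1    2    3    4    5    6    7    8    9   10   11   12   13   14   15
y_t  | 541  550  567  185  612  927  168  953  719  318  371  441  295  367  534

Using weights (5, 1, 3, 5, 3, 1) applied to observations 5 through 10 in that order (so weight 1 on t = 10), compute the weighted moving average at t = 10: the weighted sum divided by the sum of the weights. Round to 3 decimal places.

651.722

Weighted sum: 5·612 + 1·927 + 3·168 + 5·953 + 3·719 + 1·318 = 3060 + 927 + 504 + 4765 + 2157 + 318 = 11731
Weight total: 5 + 1 + 3 + 5 + 3 + 1 = 18
WMA = 11731 / 18 = 651.722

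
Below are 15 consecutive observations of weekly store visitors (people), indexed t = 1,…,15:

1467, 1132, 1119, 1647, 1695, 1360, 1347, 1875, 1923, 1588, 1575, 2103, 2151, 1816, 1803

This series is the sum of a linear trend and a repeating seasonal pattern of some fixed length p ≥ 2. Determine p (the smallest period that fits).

First differences y_{t+1} − y_t: -335, -13, 528, 48, -335, -13, 528, 48, -335, -13, …
The difference pattern repeats every 4 terms and not for any smaller step, so p = 4.

4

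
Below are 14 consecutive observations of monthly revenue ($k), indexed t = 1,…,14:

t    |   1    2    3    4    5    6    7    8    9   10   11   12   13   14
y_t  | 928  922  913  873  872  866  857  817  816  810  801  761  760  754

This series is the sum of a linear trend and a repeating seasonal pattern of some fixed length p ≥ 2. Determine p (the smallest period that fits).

4

First differences y_{t+1} − y_t: -6, -9, -40, -1, -6, -9, -40, -1, -6, -9, …
The difference pattern repeats every 4 terms and not for any smaller step, so p = 4.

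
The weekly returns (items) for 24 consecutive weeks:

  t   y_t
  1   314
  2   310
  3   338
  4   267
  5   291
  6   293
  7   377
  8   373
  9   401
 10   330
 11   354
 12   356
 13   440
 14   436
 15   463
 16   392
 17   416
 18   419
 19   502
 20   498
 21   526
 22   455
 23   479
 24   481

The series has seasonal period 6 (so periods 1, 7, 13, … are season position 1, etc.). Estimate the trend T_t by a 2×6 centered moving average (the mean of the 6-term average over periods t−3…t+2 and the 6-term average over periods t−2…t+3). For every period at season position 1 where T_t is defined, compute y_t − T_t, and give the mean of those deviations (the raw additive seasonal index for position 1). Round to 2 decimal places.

38.11

Season position 1 occurs at t = 7, 13, 19 (where T_t is defined).
t=7: T_7 = 338.9167; y_7 − T_7 = 377 − 338.9167 = 38.0833
t=13: T_13 = 401.6667; y_13 − T_13 = 440 − 401.6667 = 38.3333
t=19: T_19 = 464.0833; y_19 − T_19 = 502 − 464.0833 = 37.9167
Mean deviation: (38.0833 + 38.3333 + 37.9167) / 3 = 38.11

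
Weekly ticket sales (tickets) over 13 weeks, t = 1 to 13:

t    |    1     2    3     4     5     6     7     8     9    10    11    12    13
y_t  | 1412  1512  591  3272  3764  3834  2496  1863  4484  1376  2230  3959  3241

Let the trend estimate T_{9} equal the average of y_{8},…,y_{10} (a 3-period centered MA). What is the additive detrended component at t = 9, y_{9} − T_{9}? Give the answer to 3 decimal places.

Trend T_9 = (1863 + 4484 + 1376) / 3 = 7723/3 = 2574.33333
Detrended value: 4484 − 2574.33333 = 1909.667

1909.667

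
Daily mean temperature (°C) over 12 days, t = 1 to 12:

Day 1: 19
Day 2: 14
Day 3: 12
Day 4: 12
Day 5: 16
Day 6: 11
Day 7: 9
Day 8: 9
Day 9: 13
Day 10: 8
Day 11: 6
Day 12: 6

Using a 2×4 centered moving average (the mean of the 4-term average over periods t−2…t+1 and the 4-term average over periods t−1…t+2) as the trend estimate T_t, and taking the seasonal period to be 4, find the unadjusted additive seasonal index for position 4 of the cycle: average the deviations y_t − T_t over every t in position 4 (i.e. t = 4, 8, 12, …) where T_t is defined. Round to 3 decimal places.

Season position 4 occurs at t = 4, 8 (where T_t is defined).
t=4: T_4 = 13.12500; y_4 − T_4 = 12 − 13.12500 = -1.12500
t=8: T_8 = 10.12500; y_8 − T_8 = 9 − 10.12500 = -1.12500
Mean deviation: (-1.12500 + -1.12500) / 2 = -1.125

-1.125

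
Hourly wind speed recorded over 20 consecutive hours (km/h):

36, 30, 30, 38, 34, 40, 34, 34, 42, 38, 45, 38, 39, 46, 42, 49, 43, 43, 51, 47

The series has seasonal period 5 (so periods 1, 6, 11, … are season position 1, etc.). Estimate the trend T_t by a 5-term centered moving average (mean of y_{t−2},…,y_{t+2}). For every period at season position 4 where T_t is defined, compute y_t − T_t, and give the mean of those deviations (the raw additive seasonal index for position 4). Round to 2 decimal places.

Season position 4 occurs at t = 4, 9, 14 (where T_t is defined).
t=4: T_4 = 34.4000; y_4 − T_4 = 38 − 34.4000 = 3.6000
t=9: T_9 = 38.6000; y_9 − T_9 = 42 − 38.6000 = 3.4000
t=14: T_14 = 42.8000; y_14 − T_14 = 46 − 42.8000 = 3.2000
Mean deviation: (3.6000 + 3.4000 + 3.2000) / 3 = 3.40

3.40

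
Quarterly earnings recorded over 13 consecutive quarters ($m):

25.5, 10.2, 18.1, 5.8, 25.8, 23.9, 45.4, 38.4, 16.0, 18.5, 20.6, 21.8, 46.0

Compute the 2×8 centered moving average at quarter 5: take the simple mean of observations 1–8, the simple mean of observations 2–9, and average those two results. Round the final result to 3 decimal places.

23.544

Sum over 1–8: 25.5 + 10.2 + 18.1 + 5.8 + 25.8 + 23.9 + 45.4 + 38.4 = 193.1
Sum over 2–9: 10.2 + 18.1 + 5.8 + 25.8 + 23.9 + 45.4 + 38.4 + 16.0 = 183.6
CMA at t=5 = (193.1 + 183.6) / (2·8) = 376.7 / 16 = 23.544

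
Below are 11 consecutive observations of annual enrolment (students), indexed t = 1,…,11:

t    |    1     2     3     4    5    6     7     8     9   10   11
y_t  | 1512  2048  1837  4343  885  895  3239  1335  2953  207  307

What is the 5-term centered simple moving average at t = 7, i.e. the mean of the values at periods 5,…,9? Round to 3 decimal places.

1861.400

Sum of periods 5–9: 885 + 895 + 3239 + 1335 + 2953 = 9307
Divide by 5: 9307 / 5 = 1861.400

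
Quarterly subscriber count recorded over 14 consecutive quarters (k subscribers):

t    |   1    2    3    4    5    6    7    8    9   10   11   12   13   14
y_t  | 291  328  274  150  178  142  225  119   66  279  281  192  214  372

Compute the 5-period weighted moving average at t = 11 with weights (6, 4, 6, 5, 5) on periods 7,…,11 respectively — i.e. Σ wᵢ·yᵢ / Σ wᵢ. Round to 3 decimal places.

193.154

Weighted sum: 6·225 + 4·119 + 6·66 + 5·279 + 5·281 = 1350 + 476 + 396 + 1395 + 1405 = 5022
Weight total: 6 + 4 + 6 + 5 + 5 = 26
WMA = 5022 / 26 = 193.154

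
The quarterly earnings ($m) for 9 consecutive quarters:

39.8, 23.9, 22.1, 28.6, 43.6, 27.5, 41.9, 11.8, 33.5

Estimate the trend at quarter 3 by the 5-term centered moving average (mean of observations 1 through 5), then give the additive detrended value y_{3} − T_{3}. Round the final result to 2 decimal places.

Trend T_3 = (39.8 + 23.9 + 22.1 + 28.6 + 43.6) / 5 = 158.0/5 = 31.6000
Detrended value: 22.1 − 31.6000 = -9.50

-9.50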